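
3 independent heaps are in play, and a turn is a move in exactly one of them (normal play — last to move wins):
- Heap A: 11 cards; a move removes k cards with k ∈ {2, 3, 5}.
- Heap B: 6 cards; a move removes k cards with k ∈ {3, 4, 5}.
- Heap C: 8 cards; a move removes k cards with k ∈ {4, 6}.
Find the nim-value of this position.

2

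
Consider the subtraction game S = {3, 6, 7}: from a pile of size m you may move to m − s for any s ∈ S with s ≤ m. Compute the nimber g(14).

1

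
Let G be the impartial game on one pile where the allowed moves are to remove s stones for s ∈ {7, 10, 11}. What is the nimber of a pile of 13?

1

Grundy values for subtraction set {7, 10, 11}:
g(0) = mex{} = 0
g(1) = mex{} = 0
g(2) = mex{} = 0
g(3) = mex{} = 0
g(4) = mex{} = 0
g(5) = mex{} = 0
g(6) = mex{} = 0
g(7) = mex{0} = 1
g(8) = mex{0} = 1
g(9) = mex{0} = 1
g(10) = mex{0} = 1
g(11) = mex{0} = 1
g(12) = mex{0} = 1
g(13) = mex{0} = 1
So g(13) = 1.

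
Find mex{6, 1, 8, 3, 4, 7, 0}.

The values 0, 1 are all present; 2 is the first non-negative integer missing from the set.

2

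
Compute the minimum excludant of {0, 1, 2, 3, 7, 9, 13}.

4

The values 0, 1, 2, 3 are all present; 4 is the first non-negative integer missing from the set.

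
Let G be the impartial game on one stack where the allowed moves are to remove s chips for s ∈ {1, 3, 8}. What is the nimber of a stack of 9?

3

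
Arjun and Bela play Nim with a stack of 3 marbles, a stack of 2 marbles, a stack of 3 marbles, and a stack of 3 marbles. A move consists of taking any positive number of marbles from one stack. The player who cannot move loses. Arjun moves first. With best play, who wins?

Arjun wins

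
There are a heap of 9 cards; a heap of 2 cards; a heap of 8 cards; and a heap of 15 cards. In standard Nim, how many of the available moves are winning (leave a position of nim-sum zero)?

3

Nim-sum: 9 XOR 2 XOR 8 XOR 15 = 12.
The overall nim-sum is X = 12. A heap of size p has a winning move iff p XOR X < p (reduce it to p XOR X).
  9: 9 XOR 12 = 5 < 9 — winning move (to 5).
  2: 2 XOR 12 = 14 ≥ 2 — no move.
  8: 8 XOR 12 = 4 < 8 — winning move (to 4).
  15: 15 XOR 12 = 3 < 15 — winning move (to 3).
That gives 3 winning moves.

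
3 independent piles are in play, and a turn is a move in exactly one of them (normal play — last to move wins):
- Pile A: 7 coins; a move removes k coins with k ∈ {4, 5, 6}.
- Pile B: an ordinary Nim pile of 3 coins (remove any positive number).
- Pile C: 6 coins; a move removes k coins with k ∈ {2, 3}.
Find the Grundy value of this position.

Grundy values for pile A (subtraction set {4, 5, 6}):
g(0) = mex{} = 0
g(1) = mex{} = 0
g(2) = mex{} = 0
g(3) = mex{} = 0
g(4) = mex{0} = 1
g(5) = mex{0} = 1
g(6) = mex{0} = 1
g(7) = mex{0} = 1
So g(7) = 1.
Pile B is a plain Nim pile of size 3, so its Grundy value is 3.
Grundy values for pile C (subtraction set {2, 3}):
k:     0  1  2  3  4  5  6
g(k):  0  0  1  1  2  0  0
So g(6) = 0.
The value of a disjunctive sum is the nim-sum of the parts.
Combined value = 1 ⊕ 3 ⊕ 0 = 2.

2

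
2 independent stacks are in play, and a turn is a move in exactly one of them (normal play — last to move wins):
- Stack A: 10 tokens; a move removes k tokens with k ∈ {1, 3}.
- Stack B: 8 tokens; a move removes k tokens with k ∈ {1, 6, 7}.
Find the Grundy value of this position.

2

Build the Grundy sequence for stack A with g(k) = mex{g(k−s) : s ∈ {1, 3}, s ≤ k}:
k:     0  1  2  3  4  5  6  7  8  9 10
g(k):  0  1  0  1  0  1  0  1  0  1  0
So g(10) = 0.
Build the Grundy sequence for stack B with g(k) = mex{g(k−s) : s ∈ {1, 6, 7}, s ≤ k}:
g(0) = mex{} = 0
g(1) = mex{0} = 1
g(2) = mex{1} = 0
g(3) = mex{0} = 1
g(4) = mex{1} = 0
g(5) = mex{0} = 1
g(6) = mex{0,1} = 2
g(7) = mex{0,1,2} = 3
g(8) = mex{0,1,3} = 2
So g(8) = 2.
By the Sprague-Grundy theorem, the Grundy value of a sum of independent games is the XOR of the component values.
Combined value = 0 XOR 2 = 2.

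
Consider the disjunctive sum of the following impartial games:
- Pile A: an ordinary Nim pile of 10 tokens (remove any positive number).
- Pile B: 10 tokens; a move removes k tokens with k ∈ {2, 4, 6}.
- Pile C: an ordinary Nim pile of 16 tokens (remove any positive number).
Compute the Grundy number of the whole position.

Pile A is a plain Nim pile of size 10, so its Grundy value is 10.
For pile B, compute g(0), g(1), … with moves {2, 4, 6}:
k:     0  1  2  3  4  5  6  7  8  9 10
g(k):  0  0  1  1  2  2  3  3  0  0  1
So g(10) = 1.
Pile C is a plain Nim pile of size 16, so its Grundy value is 16.
By the Sprague-Grundy theorem, the Grundy value of a sum of independent games is the XOR of the component values.
Combined value = 10 XOR 1 XOR 16 = 27.

27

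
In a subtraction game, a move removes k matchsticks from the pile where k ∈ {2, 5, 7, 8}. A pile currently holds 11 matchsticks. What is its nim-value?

Grundy values for subtraction set {2, 5, 7, 8}:
k:     0  1  2  3  4  5  6  7  8  9 10 11
g(k):  0  0  1  1  0  2  1  3  2  2  0  3
So g(11) = 3.

3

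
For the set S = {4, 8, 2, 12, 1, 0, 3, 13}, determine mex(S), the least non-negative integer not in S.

The values 0, 1, 2, 3, 4 are all present; 5 is the first non-negative integer missing from the set.

5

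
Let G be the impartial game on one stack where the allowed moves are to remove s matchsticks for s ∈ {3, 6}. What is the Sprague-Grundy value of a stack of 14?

Compute g(0), g(1), … for moves {3, 6}:
g(0) = mex{} = 0
g(1) = mex{} = 0
g(2) = mex{} = 0
g(3) = mex{0} = 1
g(4) = mex{0} = 1
g(5) = mex{0} = 1
g(6) = mex{0,1} = 2
g(7) = mex{0,1} = 2
g(8) = mex{0,1} = 2
g(9) = mex{1,2} = 0
g(10) = mex{1,2} = 0
g(11) = mex{1,2} = 0
g(12) = mex{0,2} = 1
g(13) = mex{0,2} = 1
g(14) = mex{0,2} = 1
So g(14) = 1.

1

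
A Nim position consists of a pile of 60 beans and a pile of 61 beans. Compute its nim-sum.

Bitwise XOR of the heap sizes:
  111100  (60)
  111101  (61)
  ------
  000001  (1)

1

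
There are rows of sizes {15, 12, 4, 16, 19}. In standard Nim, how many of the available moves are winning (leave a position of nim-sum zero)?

Nim-sum: 15 XOR 12 XOR 4 XOR 16 XOR 19 = 4.
The overall nim-sum is X = 4. A row of size p has a winning move iff p XOR X < p (reduce it to p XOR X).
  15: 15 XOR 4 = 11 < 15 — winning move (to 11).
  12: 12 XOR 4 = 8 < 12 — winning move (to 8).
  4: 4 XOR 4 = 0 < 4 — winning move (to 0).
  16: 16 XOR 4 = 20 ≥ 16 — no move.
  19: 19 XOR 4 = 23 ≥ 19 — no move.
That gives 3 winning moves.

3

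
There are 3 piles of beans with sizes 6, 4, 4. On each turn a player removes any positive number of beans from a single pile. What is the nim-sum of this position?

Nim-sum: 6 XOR 4 XOR 4 = 6.

6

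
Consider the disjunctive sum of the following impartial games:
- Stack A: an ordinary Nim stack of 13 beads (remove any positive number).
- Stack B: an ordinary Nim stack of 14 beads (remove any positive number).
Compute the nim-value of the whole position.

Stack A is a plain Nim stack of size 13, so its Grundy value is 13.
Stack B is a plain Nim stack of size 14, so its Grundy value is 14.
By the Sprague-Grundy theorem, the Grundy value of a sum of independent games is the XOR of the component values.
Combined value = 13 ⊕ 14 = 3.

3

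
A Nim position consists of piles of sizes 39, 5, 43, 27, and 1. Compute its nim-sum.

Bitwise XOR of the heap sizes:
  100111  (39)
  000101  (5)
  101011  (43)
  011011  (27)
  000001  (1)
  ------
  010011  (19)

19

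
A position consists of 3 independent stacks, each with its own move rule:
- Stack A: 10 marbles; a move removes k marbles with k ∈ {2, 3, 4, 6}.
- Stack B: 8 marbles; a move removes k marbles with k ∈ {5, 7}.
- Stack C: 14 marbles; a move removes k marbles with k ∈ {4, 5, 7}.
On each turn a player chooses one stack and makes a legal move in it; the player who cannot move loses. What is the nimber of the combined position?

0

For stack A, compute g(0), g(1), … with moves {2, 3, 4, 6}:
k:     0  1  2  3  4  5  6  7  8  9 10
g(k):  0  0  1  1  2  2  3  3  0  0  1
So g(10) = 1.
Build the Grundy sequence for stack B with g(k) = mex{g(k−s) : s ∈ {5, 7}, s ≤ k}:
k:     0  1  2  3  4  5  6  7  8
g(k):  0  0  0  0  0  1  1  1  1
So g(8) = 1.
For stack C, compute g(0), g(1), … with moves {4, 5, 7}:
g(0) = mex{} = 0
g(1) = mex{} = 0
g(2) = mex{} = 0
g(3) = mex{} = 0
g(4) = mex{0} = 1
g(5) = mex{0} = 1
g(6) = mex{0} = 1
g(7) = mex{0} = 1
g(8) = mex{0,1} = 2
g(9) = mex{0,1} = 2
g(10) = mex{0,1} = 2
g(11) = mex{1} = 0
g(12) = mex{1,2} = 0
g(13) = mex{1,2} = 0
g(14) = mex{1,2} = 0
So g(14) = 0.
The value of a disjunctive sum is the nim-sum of the parts.
Combined value = 1 ⊕ 1 ⊕ 0 = 0.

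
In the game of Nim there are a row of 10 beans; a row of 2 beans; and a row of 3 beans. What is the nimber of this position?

Nim-sum: 10 XOR 2 XOR 3 = 11.

11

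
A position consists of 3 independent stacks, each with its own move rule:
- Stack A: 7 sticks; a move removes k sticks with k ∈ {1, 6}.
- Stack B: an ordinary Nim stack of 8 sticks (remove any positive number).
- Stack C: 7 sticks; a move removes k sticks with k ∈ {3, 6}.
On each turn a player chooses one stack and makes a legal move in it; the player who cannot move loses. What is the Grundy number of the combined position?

Grundy values for stack A (subtraction set {1, 6}):
k:     0  1  2  3  4  5  6  7
g(k):  0  1  0  1  0  1  2  0
So g(7) = 0.
Stack B is a plain Nim stack of size 8, so its Grundy value is 8.
Build the Grundy sequence for stack C with g(k) = mex{g(k−s) : s ∈ {3, 6}, s ≤ k}:
g(0) = mex{} = 0
g(1) = mex{} = 0
g(2) = mex{} = 0
g(3) = mex{0} = 1
g(4) = mex{0} = 1
g(5) = mex{0} = 1
g(6) = mex{0,1} = 2
g(7) = mex{0,1} = 2
So g(7) = 2.
The value of a disjunctive sum is the nim-sum of the parts.
Combined value = 0 XOR 8 XOR 2 = 10.

10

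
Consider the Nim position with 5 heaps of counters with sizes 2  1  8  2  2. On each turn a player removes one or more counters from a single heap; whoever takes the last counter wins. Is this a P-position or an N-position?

Compute the nim-sum pairwise:
2 ⊕ 1 = 3
3 ⊕ 8 = 11
11 ⊕ 2 = 9
9 ⊕ 2 = 11
The nim-sum is 11 ≠ 0, so this is an N-position: the player to move can win.

N-position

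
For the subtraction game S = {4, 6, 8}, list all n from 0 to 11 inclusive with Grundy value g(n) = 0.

0, 1, 2, 3

Grundy values for subtraction set {4, 6, 8}:
g(0) = mex{} = 0
g(1) = mex{} = 0
g(2) = mex{} = 0
g(3) = mex{} = 0
g(4) = mex{0} = 1
g(5) = mex{0} = 1
g(6) = mex{0} = 1
g(7) = mex{0} = 1
g(8) = mex{0,1} = 2
g(9) = mex{0,1} = 2
g(10) = mex{0,1} = 2
g(11) = mex{0,1} = 2
The P-positions (g = 0) in 0..11 are 0, 1, 2, 3.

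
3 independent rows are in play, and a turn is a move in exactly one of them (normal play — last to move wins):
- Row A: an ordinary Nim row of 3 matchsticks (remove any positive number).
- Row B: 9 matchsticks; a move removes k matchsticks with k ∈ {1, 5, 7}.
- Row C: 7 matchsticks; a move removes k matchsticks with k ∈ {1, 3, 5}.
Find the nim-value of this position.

3

Row A is a plain Nim row of size 3, so its Grundy value is 3.
Grundy values for row B (subtraction set {1, 5, 7}):
k:     0  1  2  3  4  5  6  7  8  9
g(k):  0  1  0  1  0  1  0  1  0  1
So g(9) = 1.
Grundy values for row C (subtraction set {1, 3, 5}):
g(0) = mex{} = 0
g(1) = mex{0} = 1
g(2) = mex{1} = 0
g(3) = mex{0} = 1
g(4) = mex{1} = 0
g(5) = mex{0} = 1
g(6) = mex{1} = 0
g(7) = mex{0} = 1
So g(7) = 1.
The value of a disjunctive sum is the nim-sum of the parts.
Combined value = 3 ⊕ 1 ⊕ 1 = 3.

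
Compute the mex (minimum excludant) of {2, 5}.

0 is not in the set, so the mex is 0.

0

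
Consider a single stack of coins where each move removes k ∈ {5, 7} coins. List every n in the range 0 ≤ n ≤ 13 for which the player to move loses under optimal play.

Compute g(0), g(1), … for moves {5, 7}:
g(0) = mex{} = 0
g(1) = mex{} = 0
g(2) = mex{} = 0
g(3) = mex{} = 0
g(4) = mex{} = 0
g(5) = mex{0} = 1
g(6) = mex{0} = 1
g(7) = mex{0} = 1
g(8) = mex{0} = 1
g(9) = mex{0} = 1
g(10) = mex{0,1} = 2
g(11) = mex{0,1} = 2
g(12) = mex{1} = 0
g(13) = mex{1} = 0
The P-positions (g = 0) in 0..13 are 0, 1, 2, 3, 4, 12, 13.

0, 1, 2, 3, 4, 12, 13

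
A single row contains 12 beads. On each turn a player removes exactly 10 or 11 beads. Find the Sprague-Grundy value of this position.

Compute g(0), g(1), … for moves {10, 11}:
k:     0  1  2  3  4  5  6  7  8  9 10 11 12
g(k):  0  0  0  0  0  0  0  0  0  0  1  1  1
So g(12) = 1.

1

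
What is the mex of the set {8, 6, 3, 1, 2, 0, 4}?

5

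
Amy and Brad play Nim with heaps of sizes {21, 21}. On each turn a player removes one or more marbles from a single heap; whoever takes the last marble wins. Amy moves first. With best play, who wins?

Compute the nim-sum pairwise:
21 XOR 21 = 0
The nim-sum is 0, so this is a P-position: the player to move is in a losing position under optimal play; Amy is about to move from it and so loses — Brad wins.

Brad wins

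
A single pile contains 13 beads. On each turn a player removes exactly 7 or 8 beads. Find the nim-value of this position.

Compute g(0), g(1), … for moves {7, 8}:
k:     0  1  2  3  4  5  6  7  8  9 10 11 12 13
g(k):  0  0  0  0  0  0  0  1  1  1  1  1  1  1
So g(13) = 1.

1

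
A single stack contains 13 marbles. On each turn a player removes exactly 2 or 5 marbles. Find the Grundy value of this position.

1

Build the Grundy sequence with g(k) = mex{g(k−s) : s ∈ {2, 5}, s ≤ k}:
g(0) = mex{} = 0
g(1) = mex{} = 0
g(2) = mex{0} = 1
g(3) = mex{0} = 1
g(4) = mex{1} = 0
g(5) = mex{0,1} = 2
g(6) = mex{0} = 1
g(7) = mex{1,2} = 0
g(8) = mex{1} = 0
g(9) = mex{0} = 1
g(10) = mex{0,2} = 1
g(11) = mex{1} = 0
g(12) = mex{0,1} = 2
g(13) = mex{0} = 1
So g(13) = 1.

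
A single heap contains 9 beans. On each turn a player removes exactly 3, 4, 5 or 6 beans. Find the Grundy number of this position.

0

Build the Grundy sequence with g(k) = mex{g(k−s) : s ∈ {3, 4, 5, 6}, s ≤ k}:
g(0) = mex{} = 0
g(1) = mex{} = 0
g(2) = mex{} = 0
g(3) = mex{0} = 1
g(4) = mex{0} = 1
g(5) = mex{0} = 1
g(6) = mex{0,1} = 2
g(7) = mex{0,1} = 2
g(8) = mex{0,1} = 2
g(9) = mex{1,2} = 0
So g(9) = 0.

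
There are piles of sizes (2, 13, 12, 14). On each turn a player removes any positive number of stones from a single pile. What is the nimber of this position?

13

Bitwise XOR of the heap sizes:
  0010  (2)
  1101  (13)
  1100  (12)
  1110  (14)
  ----
  1101  (13)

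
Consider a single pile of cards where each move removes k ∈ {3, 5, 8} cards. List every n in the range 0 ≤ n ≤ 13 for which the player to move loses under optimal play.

Compute g(0), g(1), … for moves {3, 5, 8}:
g(0) = mex{} = 0
g(1) = mex{} = 0
g(2) = mex{} = 0
g(3) = mex{0} = 1
g(4) = mex{0} = 1
g(5) = mex{0} = 1
g(6) = mex{0,1} = 2
g(7) = mex{0,1} = 2
g(8) = mex{0,1} = 2
g(9) = mex{0,1,2} = 3
g(10) = mex{0,1,2} = 3
g(11) = mex{1,2} = 0
g(12) = mex{1,2,3} = 0
g(13) = mex{1,2,3} = 0
The P-positions (g = 0) in 0..13 are 0, 1, 2, 11, 12, 13.

0, 1, 2, 11, 12, 13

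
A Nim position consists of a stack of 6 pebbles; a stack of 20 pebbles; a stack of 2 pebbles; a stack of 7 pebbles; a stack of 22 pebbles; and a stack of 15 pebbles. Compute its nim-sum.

Compute the nim-sum pairwise:
6 ⊕ 20 = 18
18 ⊕ 2 = 16
16 ⊕ 7 = 23
23 ⊕ 22 = 1
1 ⊕ 15 = 14

14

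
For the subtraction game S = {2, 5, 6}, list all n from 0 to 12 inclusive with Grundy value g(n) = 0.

0, 1, 4, 8, 11, 12

Compute g(0), g(1), … for moves {2, 5, 6}:
k:     0  1  2  3  4  5  6  7  8  9 10 11 12
g(k):  0  0  1  1  0  2  1  3  0  2  1  0  0
The P-positions (g = 0) in 0..12 are 0, 1, 4, 8, 11, 12.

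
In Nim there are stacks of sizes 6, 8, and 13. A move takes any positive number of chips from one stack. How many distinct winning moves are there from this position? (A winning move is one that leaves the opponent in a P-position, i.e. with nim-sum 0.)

Write each in binary and XOR column by column:
  0110  (6)
  1000  (8)
  1101  (13)
  ----
  0011  (3)
The overall nim-sum is X = 3. A stack of size p has a winning move iff p XOR X < p (reduce it to p XOR X).
  6: 6 XOR 3 = 5 < 6 — winning move (to 5).
  8: 8 XOR 3 = 11 ≥ 8 — no move.
  13: 13 XOR 3 = 14 ≥ 13 — no move.
That gives 1 winning move.

1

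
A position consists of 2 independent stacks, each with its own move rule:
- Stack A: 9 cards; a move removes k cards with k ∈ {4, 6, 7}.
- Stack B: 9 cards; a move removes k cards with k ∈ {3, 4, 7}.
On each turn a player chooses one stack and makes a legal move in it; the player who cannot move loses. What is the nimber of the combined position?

1

Grundy values for stack A (subtraction set {4, 6, 7}):
g(0) = mex{} = 0
g(1) = mex{} = 0
g(2) = mex{} = 0
g(3) = mex{} = 0
g(4) = mex{0} = 1
g(5) = mex{0} = 1
g(6) = mex{0} = 1
g(7) = mex{0} = 1
g(8) = mex{0,1} = 2
g(9) = mex{0,1} = 2
So g(9) = 2.
Grundy values for stack B (subtraction set {3, 4, 7}):
k:     0  1  2  3  4  5  6  7  8  9
g(k):  0  0  0  1  1  1  2  2  2  3
So g(9) = 3.
The value of a disjunctive sum is the nim-sum of the parts.
Combined value = 2 ⊕ 3 = 1.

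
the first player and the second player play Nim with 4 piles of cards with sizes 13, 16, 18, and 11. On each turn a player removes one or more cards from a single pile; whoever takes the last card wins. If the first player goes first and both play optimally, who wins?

the first player wins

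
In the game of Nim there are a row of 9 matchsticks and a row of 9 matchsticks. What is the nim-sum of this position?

0

Write each in binary and XOR column by column:
  1001  (9)
  1001  (9)
  ----
  0000  (0)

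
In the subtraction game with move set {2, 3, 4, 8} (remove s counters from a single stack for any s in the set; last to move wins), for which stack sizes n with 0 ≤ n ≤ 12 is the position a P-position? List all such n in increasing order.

0, 1, 6, 7, 12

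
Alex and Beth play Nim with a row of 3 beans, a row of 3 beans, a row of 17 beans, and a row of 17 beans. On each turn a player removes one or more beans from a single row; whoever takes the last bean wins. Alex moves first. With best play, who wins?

Nim-sum: 3 ⊕ 3 ⊕ 17 ⊕ 17 = 0.
The nim-sum is 0, so this is a P-position: the player to move is in a losing position under optimal play; Alex is about to move from it and so loses — Beth wins.

Beth wins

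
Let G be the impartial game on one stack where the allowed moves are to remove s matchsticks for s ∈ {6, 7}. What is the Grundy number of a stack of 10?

Compute g(0), g(1), … for moves {6, 7}:
g(0) = mex{} = 0
g(1) = mex{} = 0
g(2) = mex{} = 0
g(3) = mex{} = 0
g(4) = mex{} = 0
g(5) = mex{} = 0
g(6) = mex{0} = 1
g(7) = mex{0} = 1
g(8) = mex{0} = 1
g(9) = mex{0} = 1
g(10) = mex{0} = 1
So g(10) = 1.

1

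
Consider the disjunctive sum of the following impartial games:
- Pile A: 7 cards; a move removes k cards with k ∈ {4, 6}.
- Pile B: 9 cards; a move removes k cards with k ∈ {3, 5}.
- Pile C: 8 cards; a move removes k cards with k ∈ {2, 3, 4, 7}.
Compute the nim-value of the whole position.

For pile A, compute g(0), g(1), … with moves {4, 6}:
k:     0  1  2  3  4  5  6  7
g(k):  0  0  0  0  1  1  1  1
So g(7) = 1.
Grundy values for pile B (subtraction set {3, 5}):
g(0) = mex{} = 0
g(1) = mex{} = 0
g(2) = mex{} = 0
g(3) = mex{0} = 1
g(4) = mex{0} = 1
g(5) = mex{0} = 1
g(6) = mex{0,1} = 2
g(7) = mex{0,1} = 2
g(8) = mex{1} = 0
g(9) = mex{1,2} = 0
So g(9) = 0.
For pile C, compute g(0), g(1), … with moves {2, 3, 4, 7}:
g(0) = mex{} = 0
g(1) = mex{} = 0
g(2) = mex{0} = 1
g(3) = mex{0} = 1
g(4) = mex{0,1} = 2
g(5) = mex{0,1} = 2
g(6) = mex{1,2} = 0
g(7) = mex{0,1,2} = 3
g(8) = mex{0,2} = 1
So g(8) = 1.
The value of a disjunctive sum is the nim-sum of the parts.
Combined value = 1 ⊕ 0 ⊕ 1 = 0.

0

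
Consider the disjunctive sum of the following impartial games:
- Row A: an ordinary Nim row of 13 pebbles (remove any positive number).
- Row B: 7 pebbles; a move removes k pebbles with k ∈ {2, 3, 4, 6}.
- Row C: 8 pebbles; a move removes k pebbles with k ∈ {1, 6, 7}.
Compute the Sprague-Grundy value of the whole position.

Row A is a plain Nim row of size 13, so its Grundy value is 13.
Build the Grundy sequence for row B with g(k) = mex{g(k−s) : s ∈ {2, 3, 4, 6}, s ≤ k}:
k:     0  1  2  3  4  5  6  7
g(k):  0  0  1  1  2  2  3  3
So g(7) = 3.
Grundy values for row C (subtraction set {1, 6, 7}):
g(0) = mex{} = 0
g(1) = mex{0} = 1
g(2) = mex{1} = 0
g(3) = mex{0} = 1
g(4) = mex{1} = 0
g(5) = mex{0} = 1
g(6) = mex{0,1} = 2
g(7) = mex{0,1,2} = 3
g(8) = mex{0,1,3} = 2
So g(8) = 2.
By the Sprague-Grundy theorem, the Grundy value of a sum of independent games is the XOR of the component values.
Combined value = 13 ⊕ 3 ⊕ 2 = 12.

12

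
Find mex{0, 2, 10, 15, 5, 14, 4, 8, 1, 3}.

6

The values 0, 1, 2, 3, 4, 5 are all present; 6 is the first non-negative integer missing from the set.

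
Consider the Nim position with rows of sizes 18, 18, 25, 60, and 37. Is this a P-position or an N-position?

P-position

Compute the nim-sum pairwise:
18 ^ 18 = 0
0 ^ 25 = 25
25 ^ 60 = 37
37 ^ 37 = 0
The nim-sum is 0, so this is a P-position: the player to move is in a losing position under optimal play.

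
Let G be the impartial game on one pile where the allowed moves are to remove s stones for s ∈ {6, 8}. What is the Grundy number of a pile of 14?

Grundy values for subtraction set {6, 8}:
g(0) = mex{} = 0
g(1) = mex{} = 0
g(2) = mex{} = 0
g(3) = mex{} = 0
g(4) = mex{} = 0
g(5) = mex{} = 0
g(6) = mex{0} = 1
g(7) = mex{0} = 1
g(8) = mex{0} = 1
g(9) = mex{0} = 1
g(10) = mex{0} = 1
g(11) = mex{0} = 1
g(12) = mex{0,1} = 2
g(13) = mex{0,1} = 2
g(14) = mex{1} = 0
So g(14) = 0.

0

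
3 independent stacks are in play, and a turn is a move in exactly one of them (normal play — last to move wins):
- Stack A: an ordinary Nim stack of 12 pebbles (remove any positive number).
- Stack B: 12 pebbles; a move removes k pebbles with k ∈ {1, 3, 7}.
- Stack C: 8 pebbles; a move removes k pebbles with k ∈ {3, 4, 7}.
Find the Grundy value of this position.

14

Stack A is a plain Nim stack of size 12, so its Grundy value is 12.
Build the Grundy sequence for stack B with g(k) = mex{g(k−s) : s ∈ {1, 3, 7}, s ≤ k}:
k:     0  1  2  3  4  5  6  7  8  9 10 11 12
g(k):  0  1  0  1  0  1  0  1  0  1  0  1  0
So g(12) = 0.
Grundy values for stack C (subtraction set {3, 4, 7}):
g(0) = mex{} = 0
g(1) = mex{} = 0
g(2) = mex{} = 0
g(3) = mex{0} = 1
g(4) = mex{0} = 1
g(5) = mex{0} = 1
g(6) = mex{0,1} = 2
g(7) = mex{0,1} = 2
g(8) = mex{0,1} = 2
So g(8) = 2.
By the Sprague-Grundy theorem, the Grundy value of a sum of independent games is the XOR of the component values.
Combined value = 12 XOR 0 XOR 2 = 14.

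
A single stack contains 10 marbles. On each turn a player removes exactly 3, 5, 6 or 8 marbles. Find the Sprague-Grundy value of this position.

3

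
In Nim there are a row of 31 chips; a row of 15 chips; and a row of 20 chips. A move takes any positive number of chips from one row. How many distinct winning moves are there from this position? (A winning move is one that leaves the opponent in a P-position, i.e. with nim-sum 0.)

3

Bitwise XOR of the heap sizes:
  11111  (31)
  01111  (15)
  10100  (20)
  -----
  00100  (4)
The overall nim-sum is X = 4. A row of size p has a winning move iff p XOR X < p (reduce it to p XOR X).
  31: 31 XOR 4 = 27 < 31 — winning move (to 27).
  15: 15 XOR 4 = 11 < 15 — winning move (to 11).
  20: 20 XOR 4 = 16 < 20 — winning move (to 16).
That gives 3 winning moves.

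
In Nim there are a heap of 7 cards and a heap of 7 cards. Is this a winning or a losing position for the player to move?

Losing position

Compute the nim-sum pairwise:
7 ^ 7 = 0
The nim-sum is 0, so this is a P-position: the player to move is in a losing position under optimal play.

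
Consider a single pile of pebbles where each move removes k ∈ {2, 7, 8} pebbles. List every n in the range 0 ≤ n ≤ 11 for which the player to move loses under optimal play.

0, 1, 4, 5, 10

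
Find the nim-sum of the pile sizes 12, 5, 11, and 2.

0

Bitwise XOR of the heap sizes:
  1100  (12)
  0101  (5)
  1011  (11)
  0010  (2)
  ----
  0000  (0)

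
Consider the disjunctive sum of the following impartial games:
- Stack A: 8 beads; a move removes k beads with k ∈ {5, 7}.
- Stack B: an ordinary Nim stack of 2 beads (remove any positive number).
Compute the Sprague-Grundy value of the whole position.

Build the Grundy sequence for stack A with g(k) = mex{g(k−s) : s ∈ {5, 7}, s ≤ k}:
g(0) = mex{} = 0
g(1) = mex{} = 0
g(2) = mex{} = 0
g(3) = mex{} = 0
g(4) = mex{} = 0
g(5) = mex{0} = 1
g(6) = mex{0} = 1
g(7) = mex{0} = 1
g(8) = mex{0} = 1
So g(8) = 1.
Stack B is a plain Nim stack of size 2, so its Grundy value is 2.
By the Sprague-Grundy theorem, the Grundy value of a sum of independent games is the XOR of the component values.
Combined value = 1 ⊕ 2 = 3.

3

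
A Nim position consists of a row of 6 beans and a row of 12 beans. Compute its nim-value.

Write each in binary and XOR column by column:
  0110  (6)
  1100  (12)
  ----
  1010  (10)

10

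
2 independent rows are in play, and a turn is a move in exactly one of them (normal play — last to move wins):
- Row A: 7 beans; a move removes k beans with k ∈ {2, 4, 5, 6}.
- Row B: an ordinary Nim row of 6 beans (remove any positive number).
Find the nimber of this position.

5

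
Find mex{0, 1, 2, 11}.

3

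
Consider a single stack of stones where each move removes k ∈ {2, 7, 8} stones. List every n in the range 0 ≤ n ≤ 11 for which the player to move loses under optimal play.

0, 1, 4, 5, 10

Grundy values for subtraction set {2, 7, 8}:
k:     0  1  2  3  4  5  6  7  8  9 10 11
g(k):  0  0  1  1  0  0  1  1  2  2  0  3
The P-positions (g = 0) in 0..11 are 0, 1, 4, 5, 10.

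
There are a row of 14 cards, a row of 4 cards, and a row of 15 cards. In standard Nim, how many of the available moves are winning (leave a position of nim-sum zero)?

Bitwise XOR of the heap sizes:
  1110  (14)
  0100  (4)
  1111  (15)
  ----
  0101  (5)
The overall nim-sum is X = 5. A row of size p has a winning move iff p XOR X < p (reduce it to p XOR X).
  14: 14 XOR 5 = 11 < 14 — winning move (to 11).
  4: 4 XOR 5 = 1 < 4 — winning move (to 1).
  15: 15 XOR 5 = 10 < 15 — winning move (to 10).
That gives 3 winning moves.

3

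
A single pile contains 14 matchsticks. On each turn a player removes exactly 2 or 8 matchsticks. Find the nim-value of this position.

Compute g(0), g(1), … for moves {2, 8}:
k:     0  1  2  3  4  5  6  7  8  9 10 11 12 13 14
g(k):  0  0  1  1  0  0  1  1  2  2  0  0  1  1  0
So g(14) = 0.

0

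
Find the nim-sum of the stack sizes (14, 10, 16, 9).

29

Nim-sum: 14 ⊕ 10 ⊕ 16 ⊕ 9 = 29.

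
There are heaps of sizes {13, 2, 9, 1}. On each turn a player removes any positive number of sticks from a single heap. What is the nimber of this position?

Compute the nim-sum pairwise:
13 ⊕ 2 = 15
15 ⊕ 9 = 6
6 ⊕ 1 = 7

7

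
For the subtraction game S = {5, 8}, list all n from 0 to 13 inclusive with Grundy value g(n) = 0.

0, 1, 2, 3, 4, 13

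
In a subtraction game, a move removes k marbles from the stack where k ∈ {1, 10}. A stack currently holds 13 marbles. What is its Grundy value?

Build the Grundy sequence with g(k) = mex{g(k−s) : s ∈ {1, 10}, s ≤ k}:
g(0) = mex{} = 0
g(1) = mex{0} = 1
g(2) = mex{1} = 0
g(3) = mex{0} = 1
g(4) = mex{1} = 0
g(5) = mex{0} = 1
g(6) = mex{1} = 0
g(7) = mex{0} = 1
g(8) = mex{1} = 0
g(9) = mex{0} = 1
g(10) = mex{0,1} = 2
g(11) = mex{1,2} = 0
g(12) = mex{0} = 1
g(13) = mex{1} = 0
So g(13) = 0.

0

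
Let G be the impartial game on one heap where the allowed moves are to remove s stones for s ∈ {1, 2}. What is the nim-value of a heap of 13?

1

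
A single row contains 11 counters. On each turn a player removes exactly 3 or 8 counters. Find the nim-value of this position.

0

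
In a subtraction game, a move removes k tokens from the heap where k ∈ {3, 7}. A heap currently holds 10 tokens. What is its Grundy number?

0

Build the Grundy sequence with g(k) = mex{g(k−s) : s ∈ {3, 7}, s ≤ k}:
g(0) = mex{} = 0
g(1) = mex{} = 0
g(2) = mex{} = 0
g(3) = mex{0} = 1
g(4) = mex{0} = 1
g(5) = mex{0} = 1
g(6) = mex{1} = 0
g(7) = mex{0,1} = 2
g(8) = mex{0,1} = 2
g(9) = mex{0} = 1
g(10) = mex{1,2} = 0
So g(10) = 0.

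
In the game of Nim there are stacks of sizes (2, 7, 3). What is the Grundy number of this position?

6

Write each in binary and XOR column by column:
  010  (2)
  111  (7)
  011  (3)
  ---
  110  (6)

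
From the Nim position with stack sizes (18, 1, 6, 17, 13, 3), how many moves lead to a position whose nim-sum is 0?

1

Compute the nim-sum pairwise:
18 XOR 1 = 19
19 XOR 6 = 21
21 XOR 17 = 4
4 XOR 13 = 9
9 XOR 3 = 10
The overall nim-sum is X = 10. A stack of size p has a winning move iff p XOR X < p (reduce it to p XOR X).
  18: 18 XOR 10 = 24 ≥ 18 — no move.
  1: 1 XOR 10 = 11 ≥ 1 — no move.
  6: 6 XOR 10 = 12 ≥ 6 — no move.
  17: 17 XOR 10 = 27 ≥ 17 — no move.
  13: 13 XOR 10 = 7 < 13 — winning move (to 7).
  3: 3 XOR 10 = 9 ≥ 3 — no move.
That gives 1 winning move.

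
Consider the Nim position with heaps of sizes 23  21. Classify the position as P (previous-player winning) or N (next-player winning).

Nim-sum: 23 XOR 21 = 2.
The nim-sum is 2 ≠ 0, so this is an N-position: the player to move can win.

N-position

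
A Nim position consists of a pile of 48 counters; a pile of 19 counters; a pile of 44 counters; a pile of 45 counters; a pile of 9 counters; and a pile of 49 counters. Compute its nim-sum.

26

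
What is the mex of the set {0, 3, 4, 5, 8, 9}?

1

0 is in the set but 1 is not, so the mex is 1.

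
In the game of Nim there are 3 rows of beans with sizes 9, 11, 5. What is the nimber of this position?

7

Bitwise XOR of the heap sizes:
  1001  (9)
  1011  (11)
  0101  (5)
  ----
  0111  (7)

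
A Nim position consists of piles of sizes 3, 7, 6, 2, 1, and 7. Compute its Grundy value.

6

Nim-sum: 3 XOR 7 XOR 6 XOR 2 XOR 1 XOR 7 = 6.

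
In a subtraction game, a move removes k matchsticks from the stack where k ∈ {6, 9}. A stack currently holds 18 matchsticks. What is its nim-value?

0

Compute g(0), g(1), … for moves {6, 9}:
k:     0  1  2  3  4  5  6  7  8  9 10 11 12 13 14 15 16 17 18
g(k):  0  0  0  0  0  0  1  1  1  1  1  1  2  2  2  0  0  0  0
So g(18) = 0.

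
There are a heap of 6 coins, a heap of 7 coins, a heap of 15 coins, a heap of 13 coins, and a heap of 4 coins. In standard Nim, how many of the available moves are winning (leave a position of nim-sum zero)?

5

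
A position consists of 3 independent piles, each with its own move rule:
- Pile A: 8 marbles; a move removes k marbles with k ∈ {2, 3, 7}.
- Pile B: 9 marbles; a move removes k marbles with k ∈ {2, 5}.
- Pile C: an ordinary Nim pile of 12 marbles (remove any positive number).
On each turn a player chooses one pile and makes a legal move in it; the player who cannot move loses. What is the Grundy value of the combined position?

12

Grundy values for pile A (subtraction set {2, 3, 7}):
g(0) = mex{} = 0
g(1) = mex{} = 0
g(2) = mex{0} = 1
g(3) = mex{0} = 1
g(4) = mex{0,1} = 2
g(5) = mex{1} = 0
g(6) = mex{1,2} = 0
g(7) = mex{0,2} = 1
g(8) = mex{0} = 1
So g(8) = 1.
Grundy values for pile B (subtraction set {2, 5}):
k:     0  1  2  3  4  5  6  7  8  9
g(k):  0  0  1  1  0  2  1  0  0  1
So g(9) = 1.
Pile C is a plain Nim pile of size 12, so its Grundy value is 12.
By the Sprague-Grundy theorem, the Grundy value of a sum of independent games is the XOR of the component values.
Combined value = 1 XOR 1 XOR 12 = 12.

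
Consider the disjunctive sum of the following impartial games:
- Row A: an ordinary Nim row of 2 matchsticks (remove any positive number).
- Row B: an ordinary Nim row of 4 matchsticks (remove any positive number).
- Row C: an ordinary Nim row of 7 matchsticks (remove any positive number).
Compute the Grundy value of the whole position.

Row A is a plain Nim row of size 2, so its Grundy value is 2.
Row B is a plain Nim row of size 4, so its Grundy value is 4.
Row C is a plain Nim row of size 7, so its Grundy value is 7.
By the Sprague-Grundy theorem, the Grundy value of a sum of independent games is the XOR of the component values.
Combined value = 2 ⊕ 4 ⊕ 7 = 1.

1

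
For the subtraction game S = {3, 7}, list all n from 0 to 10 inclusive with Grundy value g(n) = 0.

Grundy values for subtraction set {3, 7}:
k:     0  1  2  3  4  5  6  7  8  9 10
g(k):  0  0  0  1  1  1  0  2  2  1  0
The P-positions (g = 0) in 0..10 are 0, 1, 2, 6, 10.

0, 1, 2, 6, 10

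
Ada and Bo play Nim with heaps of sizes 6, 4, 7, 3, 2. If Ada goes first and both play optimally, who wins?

Compute the nim-sum pairwise:
6 ⊕ 4 = 2
2 ⊕ 7 = 5
5 ⊕ 3 = 6
6 ⊕ 2 = 4
The nim-sum is 4 ≠ 0, so this is an N-position: the player to move can win; Ada has a winning move.

Ada wins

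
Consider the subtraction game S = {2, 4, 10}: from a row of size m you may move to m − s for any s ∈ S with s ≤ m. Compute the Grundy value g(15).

1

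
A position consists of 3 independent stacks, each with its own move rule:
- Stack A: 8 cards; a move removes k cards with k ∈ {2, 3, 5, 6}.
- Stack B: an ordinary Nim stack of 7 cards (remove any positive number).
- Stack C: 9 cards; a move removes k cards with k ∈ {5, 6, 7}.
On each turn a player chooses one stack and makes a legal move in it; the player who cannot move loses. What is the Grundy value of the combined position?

Grundy values for stack A (subtraction set {2, 3, 5, 6}):
k:     0  1  2  3  4  5  6  7  8
g(k):  0  0  1  1  2  2  3  3  0
So g(8) = 0.
Stack B is a plain Nim stack of size 7, so its Grundy value is 7.
Build the Grundy sequence for stack C with g(k) = mex{g(k−s) : s ∈ {5, 6, 7}, s ≤ k}:
g(0) = mex{} = 0
g(1) = mex{} = 0
g(2) = mex{} = 0
g(3) = mex{} = 0
g(4) = mex{} = 0
g(5) = mex{0} = 1
g(6) = mex{0} = 1
g(7) = mex{0} = 1
g(8) = mex{0} = 1
g(9) = mex{0} = 1
So g(9) = 1.
By the Sprague-Grundy theorem, the Grundy value of a sum of independent games is the XOR of the component values.
Combined value = 0 ⊕ 7 ⊕ 1 = 6.

6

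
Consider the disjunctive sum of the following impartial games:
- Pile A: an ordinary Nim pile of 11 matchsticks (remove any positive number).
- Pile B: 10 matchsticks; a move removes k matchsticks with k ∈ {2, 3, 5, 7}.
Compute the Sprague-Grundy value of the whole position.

11

Pile A is a plain Nim pile of size 11, so its Grundy value is 11.
For pile B, compute g(0), g(1), … with moves {2, 3, 5, 7}:
k:     0  1  2  3  4  5  6  7  8  9 10
g(k):  0  0  1  1  2  2  3  3  4  0  0
So g(10) = 0.
The value of a disjunctive sum is the nim-sum of the parts.
Combined value = 11 XOR 0 = 11.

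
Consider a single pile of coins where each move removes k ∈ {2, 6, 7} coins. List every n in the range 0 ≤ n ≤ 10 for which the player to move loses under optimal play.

0, 1, 4, 5, 9

Build the Grundy sequence with g(k) = mex{g(k−s) : s ∈ {2, 6, 7}, s ≤ k}:
k:     0  1  2  3  4  5  6  7  8  9 10
g(k):  0  0  1  1  0  0  1  1  2  0  3
The P-positions (g = 0) in 0..10 are 0, 1, 4, 5, 9.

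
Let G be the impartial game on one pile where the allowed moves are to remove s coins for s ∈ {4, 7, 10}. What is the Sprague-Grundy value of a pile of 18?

Grundy values for subtraction set {4, 7, 10}:
k:     0  1  2  3  4  5  6  7  8  9 10 11 12 13 14 15 16 17 18
g(k):  0  0  0  0  1  1  1  1  2  2  2  2  3  3  0  0  0  0  1
So g(18) = 1.

1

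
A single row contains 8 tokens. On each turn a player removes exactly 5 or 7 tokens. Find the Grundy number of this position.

Build the Grundy sequence with g(k) = mex{g(k−s) : s ∈ {5, 7}, s ≤ k}:
k:     0  1  2  3  4  5  6  7  8
g(k):  0  0  0  0  0  1  1  1  1
So g(8) = 1.

1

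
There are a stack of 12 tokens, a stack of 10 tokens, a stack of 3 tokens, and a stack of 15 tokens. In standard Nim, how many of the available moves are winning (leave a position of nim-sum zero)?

3

Nim-sum: 12 ⊕ 10 ⊕ 3 ⊕ 15 = 10.
The overall nim-sum is X = 10. A stack of size p has a winning move iff p XOR X < p (reduce it to p XOR X).
  12: 12 XOR 10 = 6 < 12 — winning move (to 6).
  10: 10 XOR 10 = 0 < 10 — winning move (to 0).
  3: 3 XOR 10 = 9 ≥ 3 — no move.
  15: 15 XOR 10 = 5 < 15 — winning move (to 5).
That gives 3 winning moves.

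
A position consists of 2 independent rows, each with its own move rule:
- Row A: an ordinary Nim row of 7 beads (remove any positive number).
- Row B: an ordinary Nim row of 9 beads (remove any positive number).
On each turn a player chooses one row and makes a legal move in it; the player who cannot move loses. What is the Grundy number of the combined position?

14

Row A is a plain Nim row of size 7, so its Grundy value is 7.
Row B is a plain Nim row of size 9, so its Grundy value is 9.
The value of a disjunctive sum is the nim-sum of the parts.
Combined value = 7 ⊕ 9 = 14.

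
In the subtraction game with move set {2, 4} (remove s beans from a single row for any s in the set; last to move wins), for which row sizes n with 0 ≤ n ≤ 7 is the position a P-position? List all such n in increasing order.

Compute g(0), g(1), … for moves {2, 4}:
g(0) = mex{} = 0
g(1) = mex{} = 0
g(2) = mex{0} = 1
g(3) = mex{0} = 1
g(4) = mex{0,1} = 2
g(5) = mex{0,1} = 2
g(6) = mex{1,2} = 0
g(7) = mex{1,2} = 0
The P-positions (g = 0) in 0..7 are 0, 1, 6, 7.

0, 1, 6, 7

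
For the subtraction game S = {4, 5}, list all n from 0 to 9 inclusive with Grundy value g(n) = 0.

0, 1, 2, 3, 9

Build the Grundy sequence with g(k) = mex{g(k−s) : s ∈ {4, 5}, s ≤ k}:
k:     0  1  2  3  4  5  6  7  8  9
g(k):  0  0  0  0  1  1  1  1  2  0
The P-positions (g = 0) in 0..9 are 0, 1, 2, 3, 9.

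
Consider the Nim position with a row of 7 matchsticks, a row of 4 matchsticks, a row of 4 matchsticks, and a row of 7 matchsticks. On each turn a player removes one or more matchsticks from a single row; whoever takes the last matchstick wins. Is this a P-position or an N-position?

P-position

Compute the nim-sum pairwise:
7 ^ 4 = 3
3 ^ 4 = 7
7 ^ 7 = 0
The nim-sum is 0, so this is a P-position: the player to move is in a losing position under optimal play.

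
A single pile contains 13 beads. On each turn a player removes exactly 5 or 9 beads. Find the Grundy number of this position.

2

Compute g(0), g(1), … for moves {5, 9}:
k:     0  1  2  3  4  5  6  7  8  9 10 11 12 13
g(k):  0  0  0  0  0  1  1  1  1  1  2  2  2  2
So g(13) = 2.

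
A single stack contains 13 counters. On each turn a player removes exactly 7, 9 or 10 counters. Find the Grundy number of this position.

1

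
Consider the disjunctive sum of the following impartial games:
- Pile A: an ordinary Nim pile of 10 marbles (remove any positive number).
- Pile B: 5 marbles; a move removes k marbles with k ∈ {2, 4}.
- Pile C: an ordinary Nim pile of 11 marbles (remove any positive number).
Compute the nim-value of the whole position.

3

Pile A is a plain Nim pile of size 10, so its Grundy value is 10.
Grundy values for pile B (subtraction set {2, 4}):
k:     0  1  2  3  4  5
g(k):  0  0  1  1  2  2
So g(5) = 2.
Pile C is a plain Nim pile of size 11, so its Grundy value is 11.
The value of a disjunctive sum is the nim-sum of the parts.
Combined value = 10 XOR 2 XOR 11 = 3.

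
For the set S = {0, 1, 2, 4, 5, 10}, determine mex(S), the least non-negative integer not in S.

3

The values 0, 1, 2 are all present; 3 is the first non-negative integer missing from the set.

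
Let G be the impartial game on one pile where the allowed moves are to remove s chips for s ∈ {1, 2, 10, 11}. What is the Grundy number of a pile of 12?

Grundy values for subtraction set {1, 2, 10, 11}:
k:     0  1  2  3  4  5  6  7  8  9 10 11 12
g(k):  0  1  2  0  1  2  0  1  2  0  1  2  0
So g(12) = 0.

0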